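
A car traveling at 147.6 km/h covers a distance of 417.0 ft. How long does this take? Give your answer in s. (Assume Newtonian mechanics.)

d = 417.0 ft × 0.3048 = 127.102 m
v = 147.6 km/h × 0.2777777777777778 = 41.0 m/s
t = d / v = 127.102 / 41.0 = 3.1 s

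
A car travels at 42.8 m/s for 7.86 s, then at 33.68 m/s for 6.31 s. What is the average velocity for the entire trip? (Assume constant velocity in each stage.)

d₁ = v₁t₁ = 42.8 × 7.86 = 336.408 m
d₂ = v₂t₂ = 33.68 × 6.31 = 212.5208 m
d_total = 548.9288 m, t_total = 14.17 s
v_avg = d_total/t_total = 548.9288/14.17 = 38.74 m/s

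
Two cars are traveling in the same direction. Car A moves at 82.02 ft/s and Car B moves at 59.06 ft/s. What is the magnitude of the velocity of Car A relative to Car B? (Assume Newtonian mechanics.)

v_rel = |v_A - v_B| = |82.02 - 59.06| = 22.96 ft/s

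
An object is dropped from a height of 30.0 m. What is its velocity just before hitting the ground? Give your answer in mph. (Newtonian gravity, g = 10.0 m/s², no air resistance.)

v = √(2gh) = √(2 × 10.0 × 30.0) = 24.4949 m/s
v = 24.4949 m/s / 0.44704 = 54.79 mph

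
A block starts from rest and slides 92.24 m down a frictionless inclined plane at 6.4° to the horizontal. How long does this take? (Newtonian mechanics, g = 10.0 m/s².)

a = g sin(θ) = 10.0 × sin(6.4°) = 1.1147 m/s²
t = √(2d/a) = √(2 × 92.24 / 1.1147) = 12.86 s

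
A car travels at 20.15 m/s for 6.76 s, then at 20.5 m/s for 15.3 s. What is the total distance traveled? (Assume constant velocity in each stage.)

d₁ = v₁t₁ = 20.15 × 6.76 = 136.214 m
d₂ = v₂t₂ = 20.5 × 15.3 = 313.65 m
d_total = 136.214 + 313.65 = 449.86 m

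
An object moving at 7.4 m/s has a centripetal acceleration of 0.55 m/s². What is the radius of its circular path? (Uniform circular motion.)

r = v²/a_c = 7.4²/0.55 = 99.56 m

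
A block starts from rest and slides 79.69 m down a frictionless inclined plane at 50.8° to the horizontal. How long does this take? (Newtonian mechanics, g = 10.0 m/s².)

a = g sin(θ) = 10.0 × sin(50.8°) = 7.7494 m/s²
t = √(2d/a) = √(2 × 79.69 / 7.7494) = 4.54 s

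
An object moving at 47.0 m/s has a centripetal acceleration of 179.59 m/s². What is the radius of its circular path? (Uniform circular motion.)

r = v²/a_c = 47.0²/179.59 = 12.3 m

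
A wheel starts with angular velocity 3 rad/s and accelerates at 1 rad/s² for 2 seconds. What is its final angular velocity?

ω = ω₀ + αt = 3 + 1 × 2 = 5 rad/s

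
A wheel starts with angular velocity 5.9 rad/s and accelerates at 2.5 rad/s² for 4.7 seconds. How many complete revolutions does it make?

θ = ω₀t + ½αt² = 5.9×4.7 + ½×2.5×4.7² = 55.3425 rad
Total revolutions = θ/(2π) = 55.3425/(2π) = 8.81
Complete revolutions = ⌊8.81⌋ = 8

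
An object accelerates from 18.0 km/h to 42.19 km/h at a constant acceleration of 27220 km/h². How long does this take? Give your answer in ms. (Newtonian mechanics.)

v₀ = 18.0 km/h × 0.2777777777777778 = 5.0 m/s
v = 42.19 km/h × 0.2777777777777778 = 11.7194 m/s
a = 27220 km/h² × 7.716049382716049e-05 = 2.10031 m/s²
t = (v - v₀) / a = (11.7194 - 5.0) / 2.10031 = 3.19924 s
t = 3.19924 s / 0.001 = 3199 ms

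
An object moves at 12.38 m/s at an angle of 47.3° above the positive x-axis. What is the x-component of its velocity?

vₓ = v cos(θ) = 12.38 × cos(47.3°) = 8.4 m/s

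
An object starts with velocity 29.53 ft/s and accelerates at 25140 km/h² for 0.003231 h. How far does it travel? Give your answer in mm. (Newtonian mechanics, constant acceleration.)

v₀ = 29.53 ft/s × 0.3048 = 9.00074 m/s
a = 25140 km/h² × 7.716049382716049e-05 = 1.93981 m/s²
t = 0.003231 h × 3600.0 = 11.6316 s
d = v₀ × t + ½ × a × t² = 9.00074 × 11.6316 + 0.5 × 1.93981 × 11.6316² = 235.915 m
d = 235.915 m / 0.001 = 235900 mm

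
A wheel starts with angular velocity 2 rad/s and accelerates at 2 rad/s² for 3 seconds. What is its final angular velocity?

ω = ω₀ + αt = 2 + 2 × 3 = 8 rad/s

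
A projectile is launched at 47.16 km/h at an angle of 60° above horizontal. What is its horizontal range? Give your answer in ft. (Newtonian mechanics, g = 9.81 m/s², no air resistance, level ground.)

v₀ = 47.16 km/h × 0.2777777777777778 = 13.1 m/s
R = v₀² × sin(2θ) / g = 13.1² × sin(2 × 60°) / 9.81 = 171.61 × 0.866025 / 9.81 = 15.1497 m
R = 15.1497 m / 0.3048 = 49.7 ft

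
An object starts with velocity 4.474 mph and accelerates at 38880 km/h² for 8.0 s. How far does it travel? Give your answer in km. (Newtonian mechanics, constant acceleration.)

v₀ = 4.474 mph × 0.44704 = 2.00006 m/s
a = 38880 km/h² × 7.716049382716049e-05 = 3.0 m/s²
d = v₀ × t + ½ × a × t² = 2.00006 × 8.0 + 0.5 × 3.0 × 8.0² = 112.0 m
d = 112.0 m / 1000.0 = 0.112 km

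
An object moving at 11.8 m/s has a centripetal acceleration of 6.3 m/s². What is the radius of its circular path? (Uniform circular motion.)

r = v²/a_c = 11.8²/6.3 = 22.1 m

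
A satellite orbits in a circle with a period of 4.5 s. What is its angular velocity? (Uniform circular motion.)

ω = 2π/T = 2π/4.5 = 1.3963 rad/s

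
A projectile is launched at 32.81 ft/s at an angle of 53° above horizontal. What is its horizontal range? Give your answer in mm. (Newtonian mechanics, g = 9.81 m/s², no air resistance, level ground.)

v₀ = 32.81 ft/s × 0.3048 = 10.0005 m/s
R = v₀² × sin(2θ) / g = 10.0005² × sin(2 × 53°) / 9.81 = 100.01 × 0.961262 / 9.81 = 9.79978 m
R = 9.79978 m / 0.001 = 9800 mm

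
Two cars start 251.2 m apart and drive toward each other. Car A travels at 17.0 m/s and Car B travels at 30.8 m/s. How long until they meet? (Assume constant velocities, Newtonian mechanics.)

Combined speed: v_combined = 17.0 + 30.8 = 47.8 m/s
Time to meet: t = d/v_combined = 251.2/47.8 = 5.26 s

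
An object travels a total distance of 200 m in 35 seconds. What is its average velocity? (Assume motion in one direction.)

v_avg = Δd / Δt = 200 / 35 = 5.71 m/s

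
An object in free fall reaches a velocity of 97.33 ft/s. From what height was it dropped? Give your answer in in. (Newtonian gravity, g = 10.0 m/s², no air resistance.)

v = 97.33 ft/s × 0.3048 = 29.6662 m/s
h = v² / (2g) = 29.6662² / (2 × 10.0) = 44.0042 m
h = 44.0042 m / 0.0254 = 1732 in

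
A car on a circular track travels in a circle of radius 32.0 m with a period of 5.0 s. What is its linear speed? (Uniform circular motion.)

v = 2πr/T = 2π×32.0/5.0 = 40.21 m/s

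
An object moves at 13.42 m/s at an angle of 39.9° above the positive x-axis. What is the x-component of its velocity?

vₓ = v cos(θ) = 13.42 × cos(39.9°) = 10.3 m/s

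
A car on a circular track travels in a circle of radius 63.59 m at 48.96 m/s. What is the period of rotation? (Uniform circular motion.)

T = 2πr/v = 2π×63.59/48.96 = 8.16 s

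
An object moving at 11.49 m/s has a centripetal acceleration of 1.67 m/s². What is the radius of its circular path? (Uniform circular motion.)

r = v²/a_c = 11.49²/1.67 = 79.05 m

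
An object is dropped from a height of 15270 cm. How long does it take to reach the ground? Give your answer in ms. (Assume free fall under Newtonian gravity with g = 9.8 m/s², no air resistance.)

h = 15270 cm × 0.01 = 152.7 m
t = √(2h/g) = √(2 × 152.7 / 9.8) = 5.58241 s
t = 5.58241 s / 0.001 = 5582 ms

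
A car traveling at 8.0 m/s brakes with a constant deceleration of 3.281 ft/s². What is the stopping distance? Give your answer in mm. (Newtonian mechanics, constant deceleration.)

a = 3.281 ft/s² × 0.3048 = 1.00005 m/s²
d = v₀² / (2a) = 8.0² / (2 × 1.00005) = 64.0 / 2.0001 = 31.9984 m
d = 31.9984 m / 0.001 = 32000 mm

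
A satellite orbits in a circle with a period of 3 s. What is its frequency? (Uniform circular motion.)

f = 1/T = 1/3 = 0.3333 Hz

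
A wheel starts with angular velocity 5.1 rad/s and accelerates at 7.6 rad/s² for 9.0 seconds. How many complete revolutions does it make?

θ = ω₀t + ½αt² = 5.1×9.0 + ½×7.6×9.0² = 353.7 rad
Total revolutions = θ/(2π) = 353.7/(2π) = 56.29
Complete revolutions = ⌊56.29⌋ = 56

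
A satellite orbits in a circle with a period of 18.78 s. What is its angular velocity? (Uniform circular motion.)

ω = 2π/T = 2π/18.78 = 0.3346 rad/s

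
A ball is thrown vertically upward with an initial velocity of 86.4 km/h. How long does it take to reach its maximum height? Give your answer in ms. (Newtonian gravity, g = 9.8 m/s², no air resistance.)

v₀ = 86.4 km/h × 0.2777777777777778 = 24.0 m/s
t_up = v₀ / g = 24.0 / 9.8 = 2.44898 s
t_up = 2.44898 s / 0.001 = 2449 ms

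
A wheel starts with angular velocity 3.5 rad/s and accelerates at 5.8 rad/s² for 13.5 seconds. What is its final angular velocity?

ω = ω₀ + αt = 3.5 + 5.8 × 13.5 = 81.8 rad/s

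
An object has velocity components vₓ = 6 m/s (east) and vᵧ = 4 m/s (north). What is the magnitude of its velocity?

|v| = √(vₓ² + vᵧ²) = √(6² + 4²) = √(52) = 7.21 m/s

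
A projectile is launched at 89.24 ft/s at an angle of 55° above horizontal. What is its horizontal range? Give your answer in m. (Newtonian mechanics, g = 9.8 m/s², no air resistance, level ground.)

v₀ = 89.24 ft/s × 0.3048 = 27.2004 m/s
R = v₀² × sin(2θ) / g = 27.2004² × sin(2 × 55°) / 9.8 = 739.862 × 0.939693 / 9.8 = 70.94 m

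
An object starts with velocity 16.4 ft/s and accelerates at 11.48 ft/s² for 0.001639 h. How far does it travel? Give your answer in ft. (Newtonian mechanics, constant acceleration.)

v₀ = 16.4 ft/s × 0.3048 = 4.99872 m/s
a = 11.48 ft/s² × 0.3048 = 3.4991 m/s²
t = 0.001639 h × 3600.0 = 5.9004 s
d = v₀ × t + ½ × a × t² = 4.99872 × 5.9004 + 0.5 × 3.4991 × 5.9004² = 90.4045 m
d = 90.4045 m / 0.3048 = 296.6 ft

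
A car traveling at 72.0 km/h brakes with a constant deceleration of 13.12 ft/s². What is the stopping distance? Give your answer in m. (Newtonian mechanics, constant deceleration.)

v₀ = 72.0 km/h × 0.2777777777777778 = 20.0 m/s
a = 13.12 ft/s² × 0.3048 = 3.99898 m/s²
d = v₀² / (2a) = 20.0² / (2 × 3.99898) = 400.0 / 7.99796 = 50.01 m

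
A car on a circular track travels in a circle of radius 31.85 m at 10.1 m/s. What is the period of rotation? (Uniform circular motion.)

T = 2πr/v = 2π×31.85/10.1 = 19.81 s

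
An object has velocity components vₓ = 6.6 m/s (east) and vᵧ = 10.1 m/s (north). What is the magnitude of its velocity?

|v| = √(vₓ² + vᵧ²) = √(6.6² + 10.1²) = √(145.57) = 12.07 m/s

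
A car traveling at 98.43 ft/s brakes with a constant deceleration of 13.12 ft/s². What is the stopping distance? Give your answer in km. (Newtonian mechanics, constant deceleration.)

v₀ = 98.43 ft/s × 0.3048 = 30.0015 m/s
a = 13.12 ft/s² × 0.3048 = 3.99898 m/s²
d = v₀² / (2a) = 30.0015² / (2 × 3.99898) = 900.09 / 7.99796 = 112.54 m
d = 112.54 m / 1000.0 = 0.1125 km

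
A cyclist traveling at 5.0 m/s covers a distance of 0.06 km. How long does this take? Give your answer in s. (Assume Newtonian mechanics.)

d = 0.06 km × 1000.0 = 60.0 m
t = d / v = 60.0 / 5.0 = 12.0 s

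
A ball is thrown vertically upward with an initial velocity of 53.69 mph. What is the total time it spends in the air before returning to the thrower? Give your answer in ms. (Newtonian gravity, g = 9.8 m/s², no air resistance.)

v₀ = 53.69 mph × 0.44704 = 24.0016 m/s
t_total = 2 × v₀ / g = 2 × 24.0016 / 9.8 = 4.89829 s
t_total = 4.89829 s / 0.001 = 4898 ms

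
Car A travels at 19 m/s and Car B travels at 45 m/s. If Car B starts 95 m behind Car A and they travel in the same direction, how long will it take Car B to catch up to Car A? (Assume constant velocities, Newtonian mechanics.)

Relative speed: v_rel = 45 - 19 = 26 m/s
Time to catch: t = d₀/v_rel = 95/26 = 3.65 s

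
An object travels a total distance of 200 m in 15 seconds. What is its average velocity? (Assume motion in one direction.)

v_avg = Δd / Δt = 200 / 15 = 13.33 m/s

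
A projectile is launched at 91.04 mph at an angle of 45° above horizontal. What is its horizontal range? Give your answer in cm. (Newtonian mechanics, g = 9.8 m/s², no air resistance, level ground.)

v₀ = 91.04 mph × 0.44704 = 40.6985 m/s
R = v₀² × sin(2θ) / g = 40.6985² × sin(2 × 45°) / 9.8 = 1656.37 × 1.0 / 9.8 = 169.017 m
R = 169.017 m / 0.01 = 16900 cm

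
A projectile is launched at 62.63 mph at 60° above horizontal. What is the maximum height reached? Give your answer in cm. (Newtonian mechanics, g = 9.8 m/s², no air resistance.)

v₀ = 62.63 mph × 0.44704 = 27.9981 m/s
H = v₀² × sin²(θ) / (2g) = 27.9981² × sin(60°)² / (2 × 9.8) = 783.894 × 0.75 / 19.6 = 29.9959 m
H = 29.9959 m / 0.01 = 3000 cm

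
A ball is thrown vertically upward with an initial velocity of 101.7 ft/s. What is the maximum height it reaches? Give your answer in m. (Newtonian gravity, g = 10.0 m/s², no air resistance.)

v₀ = 101.7 ft/s × 0.3048 = 30.9982 m/s
h_max = v₀² / (2g) = 30.9982² / (2 × 10.0) = 960.888 / 20.0 = 48.04 m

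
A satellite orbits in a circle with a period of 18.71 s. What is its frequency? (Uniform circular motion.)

f = 1/T = 1/18.71 = 0.0534 Hz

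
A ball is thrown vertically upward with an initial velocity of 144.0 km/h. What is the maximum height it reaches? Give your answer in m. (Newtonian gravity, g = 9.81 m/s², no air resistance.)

v₀ = 144.0 km/h × 0.2777777777777778 = 40.0 m/s
h_max = v₀² / (2g) = 40.0² / (2 × 9.81) = 1600.0 / 19.62 = 81.55 m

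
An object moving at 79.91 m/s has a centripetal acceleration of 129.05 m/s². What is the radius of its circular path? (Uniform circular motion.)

r = v²/a_c = 79.91²/129.05 = 49.48 m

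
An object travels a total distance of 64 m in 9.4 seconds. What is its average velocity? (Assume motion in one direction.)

v_avg = Δd / Δt = 64 / 9.4 = 6.81 m/s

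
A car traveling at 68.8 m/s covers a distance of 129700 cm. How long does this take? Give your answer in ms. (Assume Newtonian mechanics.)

d = 129700 cm × 0.01 = 1297.0 m
t = d / v = 1297.0 / 68.8 = 18.8517 s
t = 18.8517 s / 0.001 = 18850 ms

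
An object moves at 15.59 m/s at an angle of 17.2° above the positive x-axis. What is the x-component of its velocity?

vₓ = v cos(θ) = 15.59 × cos(17.2°) = 14.89 m/s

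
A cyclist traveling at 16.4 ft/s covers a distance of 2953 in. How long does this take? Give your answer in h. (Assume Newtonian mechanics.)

d = 2953 in × 0.0254 = 75.0062 m
v = 16.4 ft/s × 0.3048 = 4.99872 m/s
t = d / v = 75.0062 / 4.99872 = 15.0051 s
t = 15.0051 s / 3600.0 = 0.004168 h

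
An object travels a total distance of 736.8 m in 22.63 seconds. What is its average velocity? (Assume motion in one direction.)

v_avg = Δd / Δt = 736.8 / 22.63 = 32.56 m/s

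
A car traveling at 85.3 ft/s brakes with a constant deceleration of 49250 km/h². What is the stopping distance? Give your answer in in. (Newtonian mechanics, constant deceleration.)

v₀ = 85.3 ft/s × 0.3048 = 25.9994 m/s
a = 49250 km/h² × 7.716049382716049e-05 = 3.80015 m/s²
d = v₀² / (2a) = 25.9994² / (2 × 3.80015) = 675.969 / 7.6003 = 88.9398 m
d = 88.9398 m / 0.0254 = 3502 in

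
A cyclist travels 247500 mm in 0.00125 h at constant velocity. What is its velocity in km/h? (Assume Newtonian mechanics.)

d = 247500 mm × 0.001 = 247.5 m
t = 0.00125 h × 3600.0 = 4.5 s
v = d / t = 247.5 / 4.5 = 55.0 m/s
v = 55.0 m/s / 0.2777777777777778 = 198.0 km/h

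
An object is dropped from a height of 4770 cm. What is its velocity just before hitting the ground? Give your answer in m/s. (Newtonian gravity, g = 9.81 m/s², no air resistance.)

h = 4770 cm × 0.01 = 47.7 m
v = √(2gh) = √(2 × 9.81 × 47.7) = 30.59 m/s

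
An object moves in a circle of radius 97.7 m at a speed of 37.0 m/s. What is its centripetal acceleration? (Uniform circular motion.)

a_c = v²/r = 37.0²/97.7 = 1369.0/97.7 = 14.01 m/s²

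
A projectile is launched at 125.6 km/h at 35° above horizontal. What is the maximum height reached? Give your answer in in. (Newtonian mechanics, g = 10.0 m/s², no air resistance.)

v₀ = 125.6 km/h × 0.2777777777777778 = 34.8889 m/s
H = v₀² × sin²(θ) / (2g) = 34.8889² × sin(35°)² / (2 × 10.0) = 1217.24 × 0.32899 / 20.0 = 20.023 m
H = 20.023 m / 0.0254 = 788.3 in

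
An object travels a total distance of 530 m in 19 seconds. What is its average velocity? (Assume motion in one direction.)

v_avg = Δd / Δt = 530 / 19 = 27.89 m/s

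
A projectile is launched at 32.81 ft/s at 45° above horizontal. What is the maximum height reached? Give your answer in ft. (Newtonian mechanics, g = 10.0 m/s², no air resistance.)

v₀ = 32.81 ft/s × 0.3048 = 10.0005 m/s
H = v₀² × sin²(θ) / (2g) = 10.0005² × sin(45°)² / (2 × 10.0) = 100.01 × 0.5 / 20.0 = 2.50025 m
H = 2.50025 m / 0.3048 = 8.203 ft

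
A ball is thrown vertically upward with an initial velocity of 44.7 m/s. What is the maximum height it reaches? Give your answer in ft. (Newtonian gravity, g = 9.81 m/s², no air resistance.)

h_max = v₀² / (2g) = 44.7² / (2 × 9.81) = 1998.09 / 19.62 = 101.839 m
h_max = 101.839 m / 0.3048 = 334.1 ft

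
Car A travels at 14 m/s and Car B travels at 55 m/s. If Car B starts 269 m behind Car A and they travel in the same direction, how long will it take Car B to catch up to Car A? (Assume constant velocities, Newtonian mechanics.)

Relative speed: v_rel = 55 - 14 = 41 m/s
Time to catch: t = d₀/v_rel = 269/41 = 6.56 s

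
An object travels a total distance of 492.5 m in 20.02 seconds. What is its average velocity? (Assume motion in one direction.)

v_avg = Δd / Δt = 492.5 / 20.02 = 24.6 m/s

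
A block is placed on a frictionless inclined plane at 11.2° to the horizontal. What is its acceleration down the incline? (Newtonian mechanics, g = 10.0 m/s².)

a = g sin(θ) = 10.0 × sin(11.2°) = 10.0 × 0.1942 = 1.94 m/s²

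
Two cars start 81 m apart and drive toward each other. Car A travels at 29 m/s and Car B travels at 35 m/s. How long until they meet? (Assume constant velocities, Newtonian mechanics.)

Combined speed: v_combined = 29 + 35 = 64 m/s
Time to meet: t = d/v_combined = 81/64 = 1.27 s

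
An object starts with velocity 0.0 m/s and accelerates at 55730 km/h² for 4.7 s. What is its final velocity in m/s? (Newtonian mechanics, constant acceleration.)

a = 55730 km/h² × 7.716049382716049e-05 = 4.30015 m/s²
v = v₀ + a × t = 0.0 + 4.30015 × 4.7 = 20.21 m/s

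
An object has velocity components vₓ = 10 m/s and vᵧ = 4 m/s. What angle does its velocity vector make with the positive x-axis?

θ = arctan(vᵧ/vₓ) = arctan(4/10) = 21.8°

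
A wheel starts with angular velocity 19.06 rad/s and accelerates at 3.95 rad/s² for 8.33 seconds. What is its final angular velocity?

ω = ω₀ + αt = 19.06 + 3.95 × 8.33 = 51.96 rad/s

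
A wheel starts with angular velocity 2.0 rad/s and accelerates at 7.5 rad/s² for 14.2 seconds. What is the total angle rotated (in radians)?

θ = ω₀t + ½αt² = 2.0×14.2 + ½×7.5×14.2² = 784.55 rad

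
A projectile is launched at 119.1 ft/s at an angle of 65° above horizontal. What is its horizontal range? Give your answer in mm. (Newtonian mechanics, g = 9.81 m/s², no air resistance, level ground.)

v₀ = 119.1 ft/s × 0.3048 = 36.3017 m/s
R = v₀² × sin(2θ) / g = 36.3017² × sin(2 × 65°) / 9.81 = 1317.81 × 0.766044 / 9.81 = 102.905 m
R = 102.905 m / 0.001 = 102900 mm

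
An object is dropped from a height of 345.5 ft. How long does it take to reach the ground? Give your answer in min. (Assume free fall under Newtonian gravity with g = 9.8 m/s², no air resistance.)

h = 345.5 ft × 0.3048 = 105.308 m
t = √(2h/g) = √(2 × 105.308 / 9.8) = 4.63588 s
t = 4.63588 s / 60.0 = 0.07726 min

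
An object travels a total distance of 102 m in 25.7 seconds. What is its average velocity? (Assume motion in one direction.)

v_avg = Δd / Δt = 102 / 25.7 = 3.97 m/s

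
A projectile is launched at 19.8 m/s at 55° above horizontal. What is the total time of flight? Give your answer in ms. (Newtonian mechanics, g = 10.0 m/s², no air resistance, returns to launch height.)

T = 2 × v₀ × sin(θ) / g = 2 × 19.8 × sin(55°) / 10.0 = 2 × 19.8 × 0.819152 / 10.0 = 3.24384 s
T = 3.24384 s / 0.001 = 3244 ms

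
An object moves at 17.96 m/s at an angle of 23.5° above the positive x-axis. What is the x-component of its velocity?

vₓ = v cos(θ) = 17.96 × cos(23.5°) = 16.47 m/s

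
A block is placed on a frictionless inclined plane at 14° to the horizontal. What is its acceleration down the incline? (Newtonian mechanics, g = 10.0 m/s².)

a = g sin(θ) = 10.0 × sin(14°) = 10.0 × 0.2419 = 2.42 m/s²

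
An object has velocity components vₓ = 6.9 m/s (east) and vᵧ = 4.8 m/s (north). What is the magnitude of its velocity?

|v| = √(vₓ² + vᵧ²) = √(6.9² + 4.8²) = √(70.65) = 8.41 m/s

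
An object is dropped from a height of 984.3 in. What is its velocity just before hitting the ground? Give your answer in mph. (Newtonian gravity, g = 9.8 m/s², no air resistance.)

h = 984.3 in × 0.0254 = 25.0012 m
v = √(2gh) = √(2 × 9.8 × 25.0012) = 22.1365 m/s
v = 22.1365 m/s / 0.44704 = 49.52 mph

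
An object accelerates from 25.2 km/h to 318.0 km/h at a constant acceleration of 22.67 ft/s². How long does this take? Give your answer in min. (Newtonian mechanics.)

v₀ = 25.2 km/h × 0.2777777777777778 = 7.0 m/s
v = 318.0 km/h × 0.2777777777777778 = 88.3333 m/s
a = 22.67 ft/s² × 0.3048 = 6.90982 m/s²
t = (v - v₀) / a = (88.3333 - 7.0) / 6.90982 = 11.7707 s
t = 11.7707 s / 60.0 = 0.1962 min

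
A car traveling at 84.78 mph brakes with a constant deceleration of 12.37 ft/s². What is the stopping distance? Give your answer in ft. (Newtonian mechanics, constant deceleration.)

v₀ = 84.78 mph × 0.44704 = 37.9001 m/s
a = 12.37 ft/s² × 0.3048 = 3.77038 m/s²
d = v₀² / (2a) = 37.9001² / (2 × 3.77038) = 1436.42 / 7.54076 = 190.487 m
d = 190.487 m / 0.3048 = 625.0 ft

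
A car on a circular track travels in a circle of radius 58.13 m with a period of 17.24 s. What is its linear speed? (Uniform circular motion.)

v = 2πr/T = 2π×58.13/17.24 = 21.19 m/s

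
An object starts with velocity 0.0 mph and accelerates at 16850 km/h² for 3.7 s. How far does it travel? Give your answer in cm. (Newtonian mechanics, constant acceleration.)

v₀ = 0.0 mph × 0.44704 = 0.0 m/s
a = 16850 km/h² × 7.716049382716049e-05 = 1.30015 m/s²
d = v₀ × t + ½ × a × t² = 0.0 × 3.7 + 0.5 × 1.30015 × 3.7² = 8.89953 m
d = 8.89953 m / 0.01 = 890.0 cm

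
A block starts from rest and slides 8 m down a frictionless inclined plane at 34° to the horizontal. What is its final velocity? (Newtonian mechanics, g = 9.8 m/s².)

a = g sin(θ) = 9.8 × sin(34°) = 5.4801 m/s²
v = √(2ad) = √(2 × 5.4801 × 8) = 9.36 m/s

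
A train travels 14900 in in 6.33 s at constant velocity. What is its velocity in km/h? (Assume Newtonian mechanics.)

d = 14900 in × 0.0254 = 378.46 m
v = d / t = 378.46 / 6.33 = 59.7883 m/s
v = 59.7883 m/s / 0.2777777777777778 = 215.2 km/h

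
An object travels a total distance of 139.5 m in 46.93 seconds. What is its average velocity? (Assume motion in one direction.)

v_avg = Δd / Δt = 139.5 / 46.93 = 2.97 m/s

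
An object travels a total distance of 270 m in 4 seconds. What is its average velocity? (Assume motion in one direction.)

v_avg = Δd / Δt = 270 / 4 = 67.5 m/s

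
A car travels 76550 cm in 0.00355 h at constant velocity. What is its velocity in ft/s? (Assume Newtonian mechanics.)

d = 76550 cm × 0.01 = 765.5 m
t = 0.00355 h × 3600.0 = 12.78 s
v = d / t = 765.5 / 12.78 = 59.8983 m/s
v = 59.8983 m/s / 0.3048 = 196.5 ft/s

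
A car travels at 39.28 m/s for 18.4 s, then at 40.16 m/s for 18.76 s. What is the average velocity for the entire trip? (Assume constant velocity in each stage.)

d₁ = v₁t₁ = 39.28 × 18.4 = 722.752 m
d₂ = v₂t₂ = 40.16 × 18.76 = 753.4016 m
d_total = 1476.1536 m, t_total = 37.16 s
v_avg = d_total/t_total = 1476.1536/37.16 = 39.72 m/s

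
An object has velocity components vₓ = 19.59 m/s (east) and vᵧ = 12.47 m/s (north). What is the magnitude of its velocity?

|v| = √(vₓ² + vᵧ²) = √(19.59² + 12.47²) = √(539.269) = 23.22 m/s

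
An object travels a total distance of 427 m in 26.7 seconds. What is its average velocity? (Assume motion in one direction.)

v_avg = Δd / Δt = 427 / 26.7 = 15.99 m/s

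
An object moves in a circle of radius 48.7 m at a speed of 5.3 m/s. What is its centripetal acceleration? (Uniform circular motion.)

a_c = v²/r = 5.3²/48.7 = 28.09/48.7 = 0.58 m/s²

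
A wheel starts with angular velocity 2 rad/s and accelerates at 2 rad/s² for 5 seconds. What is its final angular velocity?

ω = ω₀ + αt = 2 + 2 × 5 = 12 rad/s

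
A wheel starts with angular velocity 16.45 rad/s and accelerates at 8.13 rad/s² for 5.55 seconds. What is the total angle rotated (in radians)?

θ = ω₀t + ½αt² = 16.45×5.55 + ½×8.13×5.55² = 216.51 rad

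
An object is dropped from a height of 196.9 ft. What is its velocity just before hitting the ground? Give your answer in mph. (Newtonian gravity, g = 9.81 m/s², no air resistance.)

h = 196.9 ft × 0.3048 = 60.0151 m
v = √(2gh) = √(2 × 9.81 × 60.0151) = 34.3147 m/s
v = 34.3147 m/s / 0.44704 = 76.76 mph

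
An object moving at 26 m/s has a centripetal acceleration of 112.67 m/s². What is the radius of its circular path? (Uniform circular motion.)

r = v²/a_c = 26²/112.67 = 6.0 m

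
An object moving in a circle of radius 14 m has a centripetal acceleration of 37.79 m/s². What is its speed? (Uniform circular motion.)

v = √(a_c × r) = √(37.79 × 14) = 23.0 m/s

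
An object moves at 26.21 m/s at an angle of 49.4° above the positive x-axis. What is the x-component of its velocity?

vₓ = v cos(θ) = 26.21 × cos(49.4°) = 17.06 m/s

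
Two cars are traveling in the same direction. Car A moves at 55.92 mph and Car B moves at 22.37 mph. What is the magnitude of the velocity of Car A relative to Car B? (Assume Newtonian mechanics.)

v_rel = |v_A - v_B| = |55.92 - 22.37| = 33.55 mph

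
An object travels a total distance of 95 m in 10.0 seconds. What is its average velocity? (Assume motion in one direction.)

v_avg = Δd / Δt = 95 / 10.0 = 9.5 m/s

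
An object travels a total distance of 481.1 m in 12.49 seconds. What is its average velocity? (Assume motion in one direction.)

v_avg = Δd / Δt = 481.1 / 12.49 = 38.52 m/s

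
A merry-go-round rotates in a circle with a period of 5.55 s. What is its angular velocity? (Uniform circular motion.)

ω = 2π/T = 2π/5.55 = 1.1321 rad/s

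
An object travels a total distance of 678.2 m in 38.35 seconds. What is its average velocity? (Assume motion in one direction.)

v_avg = Δd / Δt = 678.2 / 38.35 = 17.68 m/s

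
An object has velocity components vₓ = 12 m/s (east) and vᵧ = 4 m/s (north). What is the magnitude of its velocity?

|v| = √(vₓ² + vᵧ²) = √(12² + 4²) = √(160) = 12.65 m/s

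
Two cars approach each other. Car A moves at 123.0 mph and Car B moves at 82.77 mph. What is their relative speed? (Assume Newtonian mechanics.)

v_rel = v_A + v_B = 123.0 + 82.77 = 205.77 mph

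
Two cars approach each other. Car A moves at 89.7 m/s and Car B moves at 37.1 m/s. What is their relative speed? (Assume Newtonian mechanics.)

v_rel = v_A + v_B = 89.7 + 37.1 = 126.8 m/s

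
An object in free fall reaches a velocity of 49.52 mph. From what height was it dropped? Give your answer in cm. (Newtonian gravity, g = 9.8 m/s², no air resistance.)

v = 49.52 mph × 0.44704 = 22.1374 m/s
h = v² / (2g) = 22.1374² / (2 × 9.8) = 25.0033 m
h = 25.0033 m / 0.01 = 2500 cm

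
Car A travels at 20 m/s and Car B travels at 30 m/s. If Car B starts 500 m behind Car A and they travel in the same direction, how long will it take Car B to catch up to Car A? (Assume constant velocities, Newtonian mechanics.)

Relative speed: v_rel = 30 - 20 = 10 m/s
Time to catch: t = d₀/v_rel = 500/10 = 50.0 s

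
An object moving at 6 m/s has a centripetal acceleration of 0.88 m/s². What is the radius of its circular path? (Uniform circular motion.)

r = v²/a_c = 6²/0.88 = 40.91 m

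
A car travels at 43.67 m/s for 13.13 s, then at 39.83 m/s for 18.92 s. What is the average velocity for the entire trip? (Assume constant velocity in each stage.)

d₁ = v₁t₁ = 43.67 × 13.13 = 573.3871 m
d₂ = v₂t₂ = 39.83 × 18.92 = 753.5836 m
d_total = 1326.9707 m, t_total = 32.05 s
v_avg = d_total/t_total = 1326.9707/32.05 = 41.4 m/s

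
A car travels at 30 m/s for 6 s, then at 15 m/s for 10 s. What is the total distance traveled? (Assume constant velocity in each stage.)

d₁ = v₁t₁ = 30 × 6 = 180 m
d₂ = v₂t₂ = 15 × 10 = 150 m
d_total = 180 + 150 = 330 m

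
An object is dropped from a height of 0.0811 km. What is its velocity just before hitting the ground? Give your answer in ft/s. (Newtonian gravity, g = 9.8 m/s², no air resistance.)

h = 0.0811 km × 1000.0 = 81.1 m
v = √(2gh) = √(2 × 9.8 × 81.1) = 39.8693 m/s
v = 39.8693 m/s / 0.3048 = 130.8 ft/s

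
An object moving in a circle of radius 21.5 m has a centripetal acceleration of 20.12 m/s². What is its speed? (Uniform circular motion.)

v = √(a_c × r) = √(20.12 × 21.5) = 20.8 m/s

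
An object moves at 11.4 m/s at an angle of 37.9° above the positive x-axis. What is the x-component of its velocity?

vₓ = v cos(θ) = 11.4 × cos(37.9°) = 9.0 m/s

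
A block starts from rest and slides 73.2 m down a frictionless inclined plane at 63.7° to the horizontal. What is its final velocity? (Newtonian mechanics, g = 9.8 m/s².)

a = g sin(θ) = 9.8 × sin(63.7°) = 8.7856 m/s²
v = √(2ad) = √(2 × 8.7856 × 73.2) = 35.86 m/s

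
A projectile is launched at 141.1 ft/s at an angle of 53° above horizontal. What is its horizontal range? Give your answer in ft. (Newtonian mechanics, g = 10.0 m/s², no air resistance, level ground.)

v₀ = 141.1 ft/s × 0.3048 = 43.0073 m/s
R = v₀² × sin(2θ) / g = 43.0073² × sin(2 × 53°) / 10.0 = 1849.63 × 0.961262 / 10.0 = 177.798 m
R = 177.798 m / 0.3048 = 583.3 ft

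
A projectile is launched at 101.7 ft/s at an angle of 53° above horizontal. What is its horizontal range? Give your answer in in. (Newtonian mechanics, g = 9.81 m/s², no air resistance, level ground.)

v₀ = 101.7 ft/s × 0.3048 = 30.9982 m/s
R = v₀² × sin(2θ) / g = 30.9982² × sin(2 × 53°) / 9.81 = 960.888 × 0.961262 / 9.81 = 94.1555 m
R = 94.1555 m / 0.0254 = 3707 in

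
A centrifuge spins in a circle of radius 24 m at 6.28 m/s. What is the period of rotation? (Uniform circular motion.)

T = 2πr/v = 2π×24/6.28 = 24.01 s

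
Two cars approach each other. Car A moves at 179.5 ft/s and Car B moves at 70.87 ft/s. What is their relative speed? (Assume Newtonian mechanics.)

v_rel = v_A + v_B = 179.5 + 70.87 = 250.37 ft/s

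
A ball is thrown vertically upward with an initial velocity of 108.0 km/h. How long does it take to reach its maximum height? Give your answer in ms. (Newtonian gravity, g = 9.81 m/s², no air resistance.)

v₀ = 108.0 km/h × 0.2777777777777778 = 30.0 m/s
t_up = v₀ / g = 30.0 / 9.81 = 3.0581 s
t_up = 3.0581 s / 0.001 = 3058 ms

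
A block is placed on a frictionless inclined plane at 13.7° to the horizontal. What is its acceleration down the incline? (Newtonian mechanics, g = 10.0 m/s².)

a = g sin(θ) = 10.0 × sin(13.7°) = 10.0 × 0.2368 = 2.37 m/s²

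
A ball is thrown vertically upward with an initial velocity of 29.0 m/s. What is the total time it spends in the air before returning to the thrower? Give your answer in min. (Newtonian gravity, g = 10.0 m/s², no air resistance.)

t_total = 2 × v₀ / g = 2 × 29.0 / 10.0 = 5.8 s
t_total = 5.8 s / 60.0 = 0.09667 min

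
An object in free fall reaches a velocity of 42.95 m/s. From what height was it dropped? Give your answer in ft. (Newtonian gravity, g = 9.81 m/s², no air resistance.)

h = v² / (2g) = 42.95² / (2 × 9.81) = 94.0215 m
h = 94.0215 m / 0.3048 = 308.5 ft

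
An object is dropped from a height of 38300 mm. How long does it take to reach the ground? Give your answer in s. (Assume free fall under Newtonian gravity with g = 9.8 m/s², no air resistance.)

h = 38300 mm × 0.001 = 38.3 m
t = √(2h/g) = √(2 × 38.3 / 9.8) = 2.796 s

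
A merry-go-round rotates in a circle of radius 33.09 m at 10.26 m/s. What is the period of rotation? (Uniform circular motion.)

T = 2πr/v = 2π×33.09/10.26 = 20.26 s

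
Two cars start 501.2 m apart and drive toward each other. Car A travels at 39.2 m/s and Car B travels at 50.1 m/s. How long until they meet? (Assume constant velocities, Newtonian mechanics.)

Combined speed: v_combined = 39.2 + 50.1 = 89.3 m/s
Time to meet: t = d/v_combined = 501.2/89.3 = 5.61 s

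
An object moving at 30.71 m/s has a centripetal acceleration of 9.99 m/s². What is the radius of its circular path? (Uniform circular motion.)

r = v²/a_c = 30.71²/9.99 = 94.4 m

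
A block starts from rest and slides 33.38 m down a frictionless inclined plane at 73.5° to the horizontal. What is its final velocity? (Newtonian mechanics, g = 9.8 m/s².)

a = g sin(θ) = 9.8 × sin(73.5°) = 9.3964 m/s²
v = √(2ad) = √(2 × 9.3964 × 33.38) = 25.05 m/s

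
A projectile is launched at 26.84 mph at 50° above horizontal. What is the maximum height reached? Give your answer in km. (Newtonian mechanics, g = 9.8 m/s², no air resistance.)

v₀ = 26.84 mph × 0.44704 = 11.9986 m/s
H = v₀² × sin²(θ) / (2g) = 11.9986² × sin(50°)² / (2 × 9.8) = 143.966 × 0.586824 / 19.6 = 4.31034 m
H = 4.31034 m / 1000.0 = 0.00431 km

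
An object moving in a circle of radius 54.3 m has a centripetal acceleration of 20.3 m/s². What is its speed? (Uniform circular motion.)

v = √(a_c × r) = √(20.3 × 54.3) = 33.2 m/s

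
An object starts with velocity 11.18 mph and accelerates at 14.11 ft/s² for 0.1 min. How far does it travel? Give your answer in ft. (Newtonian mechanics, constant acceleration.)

v₀ = 11.18 mph × 0.44704 = 4.99791 m/s
a = 14.11 ft/s² × 0.3048 = 4.30073 m/s²
t = 0.1 min × 60.0 = 6.0 s
d = v₀ × t + ½ × a × t² = 4.99791 × 6.0 + 0.5 × 4.30073 × 6.0² = 107.401 m
d = 107.401 m / 0.3048 = 352.4 ft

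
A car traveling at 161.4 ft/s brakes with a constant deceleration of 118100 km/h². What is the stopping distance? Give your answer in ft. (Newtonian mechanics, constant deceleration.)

v₀ = 161.4 ft/s × 0.3048 = 49.1947 m/s
a = 118100 km/h² × 7.716049382716049e-05 = 9.11265 m/s²
d = v₀² / (2a) = 49.1947² / (2 × 9.11265) = 2420.12 / 18.2253 = 132.789 m
d = 132.789 m / 0.3048 = 435.7 ft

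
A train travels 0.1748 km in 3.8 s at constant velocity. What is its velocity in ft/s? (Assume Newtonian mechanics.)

d = 0.1748 km × 1000.0 = 174.8 m
v = d / t = 174.8 / 3.8 = 46.0 m/s
v = 46.0 m/s / 0.3048 = 150.9 ft/s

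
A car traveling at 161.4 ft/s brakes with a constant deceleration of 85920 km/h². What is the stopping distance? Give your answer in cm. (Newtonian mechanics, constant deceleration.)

v₀ = 161.4 ft/s × 0.3048 = 49.1947 m/s
a = 85920 km/h² × 7.716049382716049e-05 = 6.62963 m/s²
d = v₀² / (2a) = 49.1947² / (2 × 6.62963) = 2420.12 / 13.2593 = 182.522 m
d = 182.522 m / 0.01 = 18250 cm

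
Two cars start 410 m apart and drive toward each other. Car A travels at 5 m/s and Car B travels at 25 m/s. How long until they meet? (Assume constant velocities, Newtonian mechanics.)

Combined speed: v_combined = 5 + 25 = 30 m/s
Time to meet: t = d/v_combined = 410/30 = 13.67 s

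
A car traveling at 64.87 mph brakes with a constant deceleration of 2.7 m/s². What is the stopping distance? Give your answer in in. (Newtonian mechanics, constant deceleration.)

v₀ = 64.87 mph × 0.44704 = 28.9995 m/s
d = v₀² / (2a) = 28.9995² / (2 × 2.7) = 840.971 / 5.4 = 155.735 m
d = 155.735 m / 0.0254 = 6131 in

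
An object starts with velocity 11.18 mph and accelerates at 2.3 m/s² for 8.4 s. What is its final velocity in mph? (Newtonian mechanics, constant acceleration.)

v₀ = 11.18 mph × 0.44704 = 4.99791 m/s
v = v₀ + a × t = 4.99791 + 2.3 × 8.4 = 24.3179 m/s
v = 24.3179 m/s / 0.44704 = 54.4 mph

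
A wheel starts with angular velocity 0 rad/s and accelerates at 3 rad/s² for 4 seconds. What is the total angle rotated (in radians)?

θ = ω₀t + ½αt² = 0×4 + ½×3×4² = 24.0 rad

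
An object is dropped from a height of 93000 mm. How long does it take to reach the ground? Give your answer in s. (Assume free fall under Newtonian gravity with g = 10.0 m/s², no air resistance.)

h = 93000 mm × 0.001 = 93.0 m
t = √(2h/g) = √(2 × 93.0 / 10.0) = 4.313 s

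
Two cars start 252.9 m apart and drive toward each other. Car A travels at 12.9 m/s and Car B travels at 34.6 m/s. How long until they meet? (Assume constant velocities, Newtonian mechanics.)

Combined speed: v_combined = 12.9 + 34.6 = 47.5 m/s
Time to meet: t = d/v_combined = 252.9/47.5 = 5.32 s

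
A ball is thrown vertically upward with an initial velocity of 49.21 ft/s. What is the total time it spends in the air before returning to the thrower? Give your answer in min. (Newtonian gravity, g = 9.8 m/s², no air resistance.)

v₀ = 49.21 ft/s × 0.3048 = 14.9992 m/s
t_total = 2 × v₀ / g = 2 × 14.9992 / 9.8 = 3.06106 s
t_total = 3.06106 s / 60.0 = 0.05102 min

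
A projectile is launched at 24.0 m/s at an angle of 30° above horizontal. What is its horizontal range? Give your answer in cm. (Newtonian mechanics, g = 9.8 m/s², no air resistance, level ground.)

R = v₀² × sin(2θ) / g = 24.0² × sin(2 × 30°) / 9.8 = 576.0 × 0.866025 / 9.8 = 50.9011 m
R = 50.9011 m / 0.01 = 5090 cm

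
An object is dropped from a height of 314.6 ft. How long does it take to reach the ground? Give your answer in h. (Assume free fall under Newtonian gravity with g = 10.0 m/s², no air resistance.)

h = 314.6 ft × 0.3048 = 95.8901 m
t = √(2h/g) = √(2 × 95.8901 / 10.0) = 4.37927 s
t = 4.37927 s / 3600.0 = 0.001216 h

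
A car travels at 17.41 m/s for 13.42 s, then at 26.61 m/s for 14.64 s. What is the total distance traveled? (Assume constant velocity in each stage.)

d₁ = v₁t₁ = 17.41 × 13.42 = 233.6422 m
d₂ = v₂t₂ = 26.61 × 14.64 = 389.5704 m
d_total = 233.6422 + 389.5704 = 623.21 m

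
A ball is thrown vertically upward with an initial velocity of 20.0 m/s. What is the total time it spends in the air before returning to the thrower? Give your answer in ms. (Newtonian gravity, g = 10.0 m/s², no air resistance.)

t_total = 2 × v₀ / g = 2 × 20.0 / 10.0 = 4.0 s
t_total = 4.0 s / 0.001 = 4000 ms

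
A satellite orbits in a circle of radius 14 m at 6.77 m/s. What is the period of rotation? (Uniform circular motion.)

T = 2πr/v = 2π×14/6.77 = 12.99 s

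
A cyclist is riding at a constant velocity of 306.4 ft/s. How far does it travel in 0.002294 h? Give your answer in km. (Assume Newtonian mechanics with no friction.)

v = 306.4 ft/s × 0.3048 = 93.3907 m/s
t = 0.002294 h × 3600.0 = 8.2584 s
d = v × t = 93.3907 × 8.2584 = 771.258 m
d = 771.258 m / 1000.0 = 0.7713 km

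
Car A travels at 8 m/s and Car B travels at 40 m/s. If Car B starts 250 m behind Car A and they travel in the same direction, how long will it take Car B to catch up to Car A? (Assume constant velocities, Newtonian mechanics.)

Relative speed: v_rel = 40 - 8 = 32 m/s
Time to catch: t = d₀/v_rel = 250/32 = 7.81 s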